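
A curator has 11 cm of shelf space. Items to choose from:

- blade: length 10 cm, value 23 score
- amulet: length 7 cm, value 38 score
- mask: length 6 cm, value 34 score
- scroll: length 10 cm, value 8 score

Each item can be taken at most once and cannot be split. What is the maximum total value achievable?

38 score

Check high-value combinations within 11 cm:
- amulet: length 7, value 38
- mask: length 6, value 34
- blade: length 10, value 23
- scroll: length 10, value 8
Best: 38 score.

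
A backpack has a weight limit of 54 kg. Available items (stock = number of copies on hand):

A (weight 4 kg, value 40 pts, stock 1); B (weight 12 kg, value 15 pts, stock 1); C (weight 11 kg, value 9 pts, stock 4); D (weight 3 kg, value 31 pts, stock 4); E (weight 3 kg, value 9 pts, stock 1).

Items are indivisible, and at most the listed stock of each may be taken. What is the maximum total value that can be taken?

Best selections within weight 54 and stock limits:
- 1×A + 1×B + 2×C + 4×D + 1×E: weight 53, value 206
- 1×A + 3×C + 4×D + 1×E: weight 52, value 200
Best: 206 pts.

206 pts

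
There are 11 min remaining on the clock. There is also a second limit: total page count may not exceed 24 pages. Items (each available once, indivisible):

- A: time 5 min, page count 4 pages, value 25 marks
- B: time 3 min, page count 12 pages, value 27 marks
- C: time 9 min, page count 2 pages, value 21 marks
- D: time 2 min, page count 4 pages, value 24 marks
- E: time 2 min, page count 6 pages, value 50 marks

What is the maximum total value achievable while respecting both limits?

102 marks

Feasible sets respecting both limits:
- A+B+E: time 10, page count 22, value 102
- B+D+E: time 7, page count 22, value 101
- A+D+E: time 9, page count 14, value 99
Best: 102 marks.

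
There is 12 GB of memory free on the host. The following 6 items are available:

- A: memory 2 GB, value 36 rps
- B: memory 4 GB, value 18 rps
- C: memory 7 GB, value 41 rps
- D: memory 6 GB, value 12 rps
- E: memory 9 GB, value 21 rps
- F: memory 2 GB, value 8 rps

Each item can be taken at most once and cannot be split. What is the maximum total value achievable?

85 rps

Check high-value combinations within 12 GB:
- A+C+F: memory 2+7+2=11, value 36+41+8=85
- A+C: memory 2+7=9, value 36+41=77
- A+B+D: memory 2+4+6=12, value 36+18+12=66
- A+B+F: memory 2+4+2=8, value 36+18+8=62
- B+C: memory 4+7=11, value 18+41=59
Best: 85 rps.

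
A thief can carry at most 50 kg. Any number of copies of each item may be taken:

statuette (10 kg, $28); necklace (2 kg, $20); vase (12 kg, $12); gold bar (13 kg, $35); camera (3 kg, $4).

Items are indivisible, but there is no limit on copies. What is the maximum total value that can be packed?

$500

Best value-per-unit is necklace at 20/2, and filling with it alone uses weight 25×2=50. No mix of the others beats 25×20 = 500.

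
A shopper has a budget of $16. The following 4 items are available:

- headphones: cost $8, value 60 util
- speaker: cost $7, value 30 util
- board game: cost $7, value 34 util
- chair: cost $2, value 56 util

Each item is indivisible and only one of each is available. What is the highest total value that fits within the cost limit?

This is a 0/1 knapsack; check combinations near the capacity.
- speaker+board game+chair: cost 7+7+2=16, value 30+34+56=120
- headphones+chair: cost 8+2=10, value 60+56=116
- headphones+board game: cost 8+7=15, value 60+34=94
- board game+chair: cost 7+2=9, value 34+56=90
Best: 120 util.

120 util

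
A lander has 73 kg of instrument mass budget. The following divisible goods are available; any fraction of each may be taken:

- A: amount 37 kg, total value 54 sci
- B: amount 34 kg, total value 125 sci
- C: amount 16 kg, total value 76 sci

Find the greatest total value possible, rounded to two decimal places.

234.57

Take in order of value per unit:
- C (76/16 per unit): all 16 → value 76, running total 76.00
- B (125/34 per unit): all 34 → value 125, running total 201.00
- A (54/37 per unit): 23 of 37 → value 23×54/37 = 33.5676, running total 234.57
Total 234.57.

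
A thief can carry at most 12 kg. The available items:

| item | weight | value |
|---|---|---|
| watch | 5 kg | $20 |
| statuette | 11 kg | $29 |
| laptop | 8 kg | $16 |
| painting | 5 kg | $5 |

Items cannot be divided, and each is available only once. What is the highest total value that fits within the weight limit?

Check high-value combinations within 12 kg:
- statuette: weight 11, value 29
- watch+painting: weight 5+5=10, value 20+5=25
- watch: weight 5, value 20
Best: $29.

$29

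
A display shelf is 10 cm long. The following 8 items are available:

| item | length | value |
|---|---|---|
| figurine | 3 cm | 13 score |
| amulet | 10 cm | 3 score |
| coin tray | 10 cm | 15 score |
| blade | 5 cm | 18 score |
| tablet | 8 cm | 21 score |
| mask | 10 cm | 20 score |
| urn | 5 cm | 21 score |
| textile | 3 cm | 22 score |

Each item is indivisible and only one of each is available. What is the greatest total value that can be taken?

Check high-value combinations within 10 cm:
- urn+textile: length 5+3=8, value 21+22=43
- blade+textile: length 5+3=8, value 18+22=40
- blade+urn: length 5+5=10, value 18+21=39
- figurine+textile: length 3+3=6, value 13+22=35
Best: 43 score.

43 score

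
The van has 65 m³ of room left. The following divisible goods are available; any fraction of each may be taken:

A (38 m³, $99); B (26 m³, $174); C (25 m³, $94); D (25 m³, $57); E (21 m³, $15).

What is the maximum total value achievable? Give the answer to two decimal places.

304.47

Take in order of value per unit:
- B (174/26 per unit): all 26 → value 174, running total 174.00
- C (94/25 per unit): all 25 → value 94, running total 268.00
- A (99/38 per unit): 14 of 38 → value 14×99/38 = 36.4737, running total 304.47
Total 304.47.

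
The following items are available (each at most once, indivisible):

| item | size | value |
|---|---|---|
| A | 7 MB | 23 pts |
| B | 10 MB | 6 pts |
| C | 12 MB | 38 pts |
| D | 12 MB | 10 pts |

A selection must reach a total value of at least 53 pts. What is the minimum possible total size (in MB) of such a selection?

Subsets with value ≥ 53, sorted by total size:
- A+C: size 19, value 61
- A+B+C: size 29, value 67
Minimum size: 19 MB.

19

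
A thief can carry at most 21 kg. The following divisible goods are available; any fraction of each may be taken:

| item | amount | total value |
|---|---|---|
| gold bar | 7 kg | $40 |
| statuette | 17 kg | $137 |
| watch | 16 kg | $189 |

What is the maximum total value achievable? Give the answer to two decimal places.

229.29

Take in order of value per unit:
- watch (189/16 per unit): all 16 → value 189, running total 189.00
- statuette (137/17 per unit): 5 of 17 → value 5×137/17 = 40.2941, running total 229.29
Total 229.29.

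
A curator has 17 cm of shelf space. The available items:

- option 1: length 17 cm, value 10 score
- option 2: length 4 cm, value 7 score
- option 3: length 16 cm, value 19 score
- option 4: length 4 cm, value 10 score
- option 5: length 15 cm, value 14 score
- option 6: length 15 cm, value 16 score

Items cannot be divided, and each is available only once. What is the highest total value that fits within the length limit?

19 score

Check high-value combinations within 17 cm:
- option 3: length 16, value 19
- option 2+option 4: length 4+4=8, value 7+10=17
- option 6: length 15, value 16
Best: 19 score.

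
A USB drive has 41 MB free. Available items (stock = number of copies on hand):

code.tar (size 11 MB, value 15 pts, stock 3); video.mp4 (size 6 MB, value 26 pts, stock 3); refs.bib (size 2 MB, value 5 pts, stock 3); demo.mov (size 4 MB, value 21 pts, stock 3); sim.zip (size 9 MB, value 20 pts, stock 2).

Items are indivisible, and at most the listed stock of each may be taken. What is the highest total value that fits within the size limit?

Top feasible selections:
- 3×video.mp4 + 1×refs.bib + 3×demo.mov + 1×sim.zip: size 41, value 166
- 3×video.mp4 + 3×demo.mov + 1×sim.zip: size 39, value 161
- 3×video.mp4 + 3×refs.bib + 3×demo.mov: size 36, value 156
- 1×code.tar + 3×video.mp4 + 3×demo.mov: size 41, value 156
Best: 166 pts.

166 pts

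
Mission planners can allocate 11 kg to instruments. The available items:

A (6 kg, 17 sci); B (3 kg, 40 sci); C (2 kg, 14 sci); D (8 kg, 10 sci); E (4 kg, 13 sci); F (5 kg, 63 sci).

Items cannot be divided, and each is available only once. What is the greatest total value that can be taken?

117 sci

This is a 0/1 knapsack; check combinations near the capacity.
- B+C+F: mass 3+2+5=10, value 40+14+63=117
- B+F: mass 3+5=8, value 40+63=103
- C+E+F: mass 2+4+5=11, value 14+13+63=90
- A+F: mass 6+5=11, value 17+63=80
- C+F: mass 2+5=7, value 14+63=77
Best: 117 sci.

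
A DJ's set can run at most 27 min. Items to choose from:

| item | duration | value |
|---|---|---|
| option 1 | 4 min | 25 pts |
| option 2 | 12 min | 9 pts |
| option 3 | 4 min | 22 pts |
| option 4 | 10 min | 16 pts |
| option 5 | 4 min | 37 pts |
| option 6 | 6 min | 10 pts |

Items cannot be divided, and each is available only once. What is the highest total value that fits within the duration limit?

100 pts

This is a 0/1 knapsack; check combinations near the capacity.
- option 1+option 3+option 4+option 5: duration 4+4+10+4=22, value 25+22+16+37=100
- option 1+option 3+option 5+option 6: duration 4+4+4+6=18, value 25+22+37+10=94
- option 1+option 2+option 3+option 5: duration 4+12+4+4=24, value 25+9+22+37=93
- option 1+option 4+option 5+option 6: duration 4+10+4+6=24, value 25+16+37+10=88
Best: 100 pts.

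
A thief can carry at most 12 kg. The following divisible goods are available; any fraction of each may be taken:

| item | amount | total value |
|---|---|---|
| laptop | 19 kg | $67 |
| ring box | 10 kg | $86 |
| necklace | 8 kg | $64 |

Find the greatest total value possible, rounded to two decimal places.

Take in order of value per unit:
- ring box (86/10 per unit): all 10 → value 86, running total 86.00
- necklace (64/8 per unit): 2 of 8 → value 2×64/8 = 16.0000, running total 102.00
Total 102.00.

102.00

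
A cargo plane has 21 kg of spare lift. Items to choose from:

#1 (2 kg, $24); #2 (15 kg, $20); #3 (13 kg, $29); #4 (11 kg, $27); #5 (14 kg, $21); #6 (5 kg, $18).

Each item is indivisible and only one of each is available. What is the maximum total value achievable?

$71

This is a 0/1 knapsack; check combinations near the capacity.
- #1+#3+#6: weight 2+13+5=20, value 24+29+18=71
- #1+#4+#6: weight 2+11+5=18, value 24+27+18=69
- #1+#5+#6: weight 2+14+5=21, value 24+21+18=63
Best: $71.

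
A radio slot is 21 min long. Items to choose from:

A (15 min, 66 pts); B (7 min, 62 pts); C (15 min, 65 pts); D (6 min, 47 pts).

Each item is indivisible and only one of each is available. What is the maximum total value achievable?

113 pts

Check high-value combinations within 21 min:
- A+D: duration 15+6=21, value 66+47=113
- C+D: duration 15+6=21, value 65+47=112
- B+D: duration 7+6=13, value 62+47=109
- A: duration 15, value 66
Best: 113 pts.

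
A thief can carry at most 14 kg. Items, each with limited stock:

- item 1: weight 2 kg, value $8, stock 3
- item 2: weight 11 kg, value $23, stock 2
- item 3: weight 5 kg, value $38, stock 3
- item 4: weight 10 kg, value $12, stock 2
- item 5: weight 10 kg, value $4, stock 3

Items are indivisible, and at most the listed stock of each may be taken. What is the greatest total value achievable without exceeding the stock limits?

$92

Top feasible selections:
- 2×item 1 + 2×item 3: weight 14, value 92
- 1×item 1 + 2×item 3: weight 12, value 84
Best: $92.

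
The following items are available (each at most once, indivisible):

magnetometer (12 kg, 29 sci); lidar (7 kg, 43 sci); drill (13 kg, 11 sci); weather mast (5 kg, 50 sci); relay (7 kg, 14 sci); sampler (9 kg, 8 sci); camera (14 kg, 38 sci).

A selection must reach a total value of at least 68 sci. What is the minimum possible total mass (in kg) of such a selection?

12

Subsets with value ≥ 68, sorted by total mass:
- lidar+weather mast: mass 12, value 93
- magnetometer+weather mast: mass 17, value 79
- lidar+weather mast+relay: mass 19, value 107
Minimum mass: 12 kg.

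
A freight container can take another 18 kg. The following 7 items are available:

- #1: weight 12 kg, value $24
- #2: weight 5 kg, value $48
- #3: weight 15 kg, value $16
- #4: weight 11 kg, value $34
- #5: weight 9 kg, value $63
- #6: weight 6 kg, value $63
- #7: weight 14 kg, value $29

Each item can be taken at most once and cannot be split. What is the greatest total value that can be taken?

$126

Check high-value combinations within 18 kg:
- #5+#6: weight 9+6=15, value 63+63=126
- #2+#6: weight 5+6=11, value 48+63=111
- #2+#5: weight 5+9=14, value 48+63=111
- #4+#6: weight 11+6=17, value 34+63=97
- #1+#6: weight 12+6=18, value 24+63=87
Best: $126.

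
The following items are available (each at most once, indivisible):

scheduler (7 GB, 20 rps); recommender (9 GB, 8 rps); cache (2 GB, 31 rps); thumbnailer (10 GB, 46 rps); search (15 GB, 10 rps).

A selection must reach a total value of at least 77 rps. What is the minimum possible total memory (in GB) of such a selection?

12

Subsets with value ≥ 77, sorted by total memory:
- cache+thumbnailer: memory 12, value 77
- scheduler+cache+thumbnailer: memory 19, value 97
- recommender+cache+thumbnailer: memory 21, value 85
- cache+thumbnailer+search: memory 27, value 87
Minimum memory: 12 GB.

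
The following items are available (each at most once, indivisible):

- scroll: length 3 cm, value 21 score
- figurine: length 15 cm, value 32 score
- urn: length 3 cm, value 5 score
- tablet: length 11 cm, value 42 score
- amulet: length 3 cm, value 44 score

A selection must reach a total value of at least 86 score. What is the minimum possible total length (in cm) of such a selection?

Subsets with value ≥ 86, sorted by total length:
- tablet+amulet: length 14, value 86
- scroll+tablet+amulet: length 17, value 107
Minimum length: 14 cm.

14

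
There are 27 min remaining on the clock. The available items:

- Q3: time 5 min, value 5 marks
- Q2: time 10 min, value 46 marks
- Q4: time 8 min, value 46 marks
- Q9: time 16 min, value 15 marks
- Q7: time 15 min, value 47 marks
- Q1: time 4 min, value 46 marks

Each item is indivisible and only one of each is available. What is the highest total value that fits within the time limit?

This is a 0/1 knapsack; check combinations near the capacity.
- Q3+Q2+Q4+Q1: time 5+10+8+4=27, value 5+46+46+46=143
- Q4+Q7+Q1: time 8+15+4=27, value 46+47+46=139
- Q2+Q4+Q1: time 10+8+4=22, value 46+46+46=138
- Q3+Q7+Q1: time 5+15+4=24, value 5+47+46=98
Best: 143 marks.

143 marks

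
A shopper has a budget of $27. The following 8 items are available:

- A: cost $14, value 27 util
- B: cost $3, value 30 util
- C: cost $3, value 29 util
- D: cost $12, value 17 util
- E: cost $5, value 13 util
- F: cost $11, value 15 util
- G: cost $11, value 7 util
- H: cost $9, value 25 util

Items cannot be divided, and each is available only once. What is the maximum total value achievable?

101 util

Check high-value combinations within $27:
- B+C+D+H: cost 3+3+12+9=27, value 30+29+17+25=101
- A+B+C+E: cost 14+3+3+5=25, value 27+30+29+13=99
- B+C+F+H: cost 3+3+11+9=26, value 30+29+15+25=99
- B+C+E+H: cost 3+3+5+9=20, value 30+29+13+25=97
Best: 101 util.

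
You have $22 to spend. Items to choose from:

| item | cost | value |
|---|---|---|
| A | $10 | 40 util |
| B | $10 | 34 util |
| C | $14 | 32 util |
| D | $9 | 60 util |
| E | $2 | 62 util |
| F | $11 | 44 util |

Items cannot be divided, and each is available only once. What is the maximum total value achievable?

Check high-value combinations within $22:
- D+E+F: cost 9+2+11=22, value 60+62+44=166
- A+D+E: cost 10+9+2=21, value 40+60+62=162
- B+D+E: cost 10+9+2=21, value 34+60+62=156
Best: 166 util.

166 util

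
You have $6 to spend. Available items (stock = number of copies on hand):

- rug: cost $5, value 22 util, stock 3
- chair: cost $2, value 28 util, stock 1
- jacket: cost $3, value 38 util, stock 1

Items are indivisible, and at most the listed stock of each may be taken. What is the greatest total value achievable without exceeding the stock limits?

Top feasible selections:
- 1×chair + 1×jacket: cost 5, value 66
- 1×jacket: cost 3, value 38
- 1×chair: cost 2, value 28
- 1×rug: cost 5, value 22
Best: 66 util.

66 util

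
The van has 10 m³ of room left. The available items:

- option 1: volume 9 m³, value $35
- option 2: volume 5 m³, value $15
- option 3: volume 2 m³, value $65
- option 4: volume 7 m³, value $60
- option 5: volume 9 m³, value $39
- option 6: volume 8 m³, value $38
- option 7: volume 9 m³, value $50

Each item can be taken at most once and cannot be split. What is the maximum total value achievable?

Check high-value combinations within 10 m³:
- option 3+option 4: volume 2+7=9, value 65+60=125
- option 3+option 6: volume 2+8=10, value 65+38=103
- option 2+option 3: volume 5+2=7, value 15+65=80
- option 3: volume 2, value 65
- option 4: volume 7, value 60
Best: $125.

$125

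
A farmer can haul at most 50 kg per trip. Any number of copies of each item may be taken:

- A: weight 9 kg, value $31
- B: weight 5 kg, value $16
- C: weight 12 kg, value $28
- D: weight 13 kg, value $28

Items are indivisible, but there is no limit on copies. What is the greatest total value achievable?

$171

Best value-per-unit is A at 31/9; filling with it alone gives 5×31 = 155.
Optimal mix: 5×A + 1×B → weight 50, value 171.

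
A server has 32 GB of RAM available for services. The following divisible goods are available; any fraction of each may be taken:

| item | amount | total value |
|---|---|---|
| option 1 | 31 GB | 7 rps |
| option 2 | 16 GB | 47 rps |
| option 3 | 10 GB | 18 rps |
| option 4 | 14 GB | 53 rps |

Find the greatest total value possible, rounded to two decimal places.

103.60

Take in order of value per unit:
- option 4 (53/14 per unit): all 14 → value 53, running total 53.00
- option 2 (47/16 per unit): all 16 → value 47, running total 100.00
- option 3 (18/10 per unit): 2 of 10 → value 2×18/10 = 3.6000, running total 103.60
Total 103.60.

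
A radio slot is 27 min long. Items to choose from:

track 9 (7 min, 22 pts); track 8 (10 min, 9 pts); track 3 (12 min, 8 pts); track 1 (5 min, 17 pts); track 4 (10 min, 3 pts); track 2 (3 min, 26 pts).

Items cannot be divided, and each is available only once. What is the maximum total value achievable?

74 pts

Check high-value combinations within 27 min:
- track 9+track 8+track 1+track 2: duration 7+10+5+3=25, value 22+9+17+26=74
- track 9+track 3+track 1+track 2: duration 7+12+5+3=27, value 22+8+17+26=73
- track 9+track 1+track 4+track 2: duration 7+5+10+3=25, value 22+17+3+26=68
Best: 74 pts.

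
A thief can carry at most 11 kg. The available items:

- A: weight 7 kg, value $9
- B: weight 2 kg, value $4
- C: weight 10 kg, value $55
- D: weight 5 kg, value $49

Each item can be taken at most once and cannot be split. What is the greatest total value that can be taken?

$55

Check high-value combinations within 11 kg:
- C: weight 10, value 55
- B+D: weight 2+5=7, value 4+49=53
- D: weight 5, value 49
- A+B: weight 7+2=9, value 9+4=13
Best: $55.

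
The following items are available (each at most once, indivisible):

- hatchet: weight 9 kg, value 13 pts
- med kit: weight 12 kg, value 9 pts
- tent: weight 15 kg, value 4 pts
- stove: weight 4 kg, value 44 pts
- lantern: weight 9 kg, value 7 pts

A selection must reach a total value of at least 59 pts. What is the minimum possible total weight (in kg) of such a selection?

Subsets with value ≥ 59, sorted by total weight:
- hatchet+stove+lantern: weight 22, value 64
- hatchet+med kit+stove: weight 25, value 66
- med kit+stove+lantern: weight 25, value 60
- hatchet+tent+stove: weight 28, value 61
Minimum weight: 22 kg.

22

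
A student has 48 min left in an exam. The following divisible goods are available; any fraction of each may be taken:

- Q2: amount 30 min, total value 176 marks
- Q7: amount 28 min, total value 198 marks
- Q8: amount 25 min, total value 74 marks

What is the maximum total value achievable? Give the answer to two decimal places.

Take in order of value per unit:
- Q7 (198/28 per unit): all 28 → value 198, running total 198.00
- Q2 (176/30 per unit): 20 of 30 → value 20×176/30 = 117.3333, running total 315.33
Total 315.33.

315.33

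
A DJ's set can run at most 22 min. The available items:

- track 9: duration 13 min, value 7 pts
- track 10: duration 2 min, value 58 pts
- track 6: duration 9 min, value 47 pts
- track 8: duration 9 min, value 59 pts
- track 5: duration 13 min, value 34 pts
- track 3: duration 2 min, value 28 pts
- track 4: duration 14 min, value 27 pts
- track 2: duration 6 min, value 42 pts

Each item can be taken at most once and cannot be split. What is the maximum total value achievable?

192 pts

Check high-value combinations within 22 min:
- track 10+track 6+track 8+track 3: duration 2+9+9+2=22, value 58+47+59+28=192
- track 10+track 8+track 3+track 2: duration 2+9+2+6=19, value 58+59+28+42=187
- track 10+track 6+track 3+track 2: duration 2+9+2+6=19, value 58+47+28+42=175
- track 10+track 6+track 8: duration 2+9+9=20, value 58+47+59=164
Best: 192 pts.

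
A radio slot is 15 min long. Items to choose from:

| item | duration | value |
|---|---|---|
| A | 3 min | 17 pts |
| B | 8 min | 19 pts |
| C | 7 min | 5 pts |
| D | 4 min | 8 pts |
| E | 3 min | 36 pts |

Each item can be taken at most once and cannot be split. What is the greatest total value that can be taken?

72 pts

This is a 0/1 knapsack; check combinations near the capacity.
- A+B+E: duration 3+8+3=14, value 17+19+36=72
- B+D+E: duration 8+4+3=15, value 19+8+36=63
- A+D+E: duration 3+4+3=10, value 17+8+36=61
Best: 72 pts.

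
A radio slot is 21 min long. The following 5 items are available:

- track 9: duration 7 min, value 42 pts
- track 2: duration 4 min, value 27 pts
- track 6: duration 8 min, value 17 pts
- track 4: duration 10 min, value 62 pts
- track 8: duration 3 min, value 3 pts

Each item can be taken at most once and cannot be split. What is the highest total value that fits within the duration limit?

131 pts

Check high-value combinations within 21 min:
- track 9+track 2+track 4: duration 7+4+10=21, value 42+27+62=131
- track 9+track 4+track 8: duration 7+10+3=20, value 42+62+3=107
- track 9+track 4: duration 7+10=17, value 42+62=104
Best: 131 pts.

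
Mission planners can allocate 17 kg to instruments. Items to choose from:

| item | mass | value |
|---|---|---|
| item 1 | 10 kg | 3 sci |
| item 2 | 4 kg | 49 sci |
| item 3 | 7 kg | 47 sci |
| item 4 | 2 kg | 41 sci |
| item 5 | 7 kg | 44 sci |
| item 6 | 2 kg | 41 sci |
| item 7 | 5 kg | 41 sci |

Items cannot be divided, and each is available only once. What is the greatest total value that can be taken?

178 sci

Check high-value combinations within 17 kg:
- item 2+item 3+item 4+item 6: mass 4+7+2+2=15, value 49+47+41+41=178
- item 2+item 4+item 5+item 6: mass 4+2+7+2=15, value 49+41+44+41=175
- item 2+item 4+item 6+item 7: mass 4+2+2+5=13, value 49+41+41+41=172
- item 3+item 4+item 6+item 7: mass 7+2+2+5=16, value 47+41+41+41=170
- item 4+item 5+item 6+item 7: mass 2+7+2+5=16, value 41+44+41+41=167
Best: 178 sci.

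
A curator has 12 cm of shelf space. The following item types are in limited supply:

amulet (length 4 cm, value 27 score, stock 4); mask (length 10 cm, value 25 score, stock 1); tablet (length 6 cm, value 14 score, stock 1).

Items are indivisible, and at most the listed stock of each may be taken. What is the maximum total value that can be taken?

Best selections within length 12 and stock limits:
- 3×amulet: length 12, value 81
- 2×amulet: length 8, value 54
- 1×amulet + 1×tablet: length 10, value 41
- 1×amulet: length 4, value 27
Best: 81 score.

81 score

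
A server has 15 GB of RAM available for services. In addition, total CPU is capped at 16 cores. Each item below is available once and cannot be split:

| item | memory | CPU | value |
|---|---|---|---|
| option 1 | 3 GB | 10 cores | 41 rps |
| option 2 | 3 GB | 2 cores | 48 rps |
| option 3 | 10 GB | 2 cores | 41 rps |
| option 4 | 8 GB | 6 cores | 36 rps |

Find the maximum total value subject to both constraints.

89 rps

Feasible sets respecting both limits:
- option 1+option 2: memory 6, CPU 12, value 89
- option 2+option 3: memory 13, CPU 4, value 89
- option 2+option 4: memory 11, CPU 8, value 84
- option 1+option 3: memory 13, CPU 12, value 82
Best: 89 rps.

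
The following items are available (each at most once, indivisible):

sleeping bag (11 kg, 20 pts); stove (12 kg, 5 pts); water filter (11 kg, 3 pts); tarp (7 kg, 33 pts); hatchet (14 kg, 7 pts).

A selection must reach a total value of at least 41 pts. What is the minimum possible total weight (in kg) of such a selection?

Subsets with value ≥ 41, sorted by total weight:
- sleeping bag+tarp: weight 18, value 53
- sleeping bag+water filter+tarp: weight 29, value 56
- sleeping bag+stove+tarp: weight 30, value 58
Minimum weight: 18 kg.

18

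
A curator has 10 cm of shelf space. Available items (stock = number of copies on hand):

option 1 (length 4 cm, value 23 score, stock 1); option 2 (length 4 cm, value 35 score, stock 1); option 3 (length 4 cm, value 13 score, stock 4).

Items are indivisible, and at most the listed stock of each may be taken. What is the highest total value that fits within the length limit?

Best selections within length 10 and stock limits:
- 1×option 1 + 1×option 2: length 8, value 58
- 1×option 2 + 1×option 3: length 8, value 48
Best: 58 score.

58 score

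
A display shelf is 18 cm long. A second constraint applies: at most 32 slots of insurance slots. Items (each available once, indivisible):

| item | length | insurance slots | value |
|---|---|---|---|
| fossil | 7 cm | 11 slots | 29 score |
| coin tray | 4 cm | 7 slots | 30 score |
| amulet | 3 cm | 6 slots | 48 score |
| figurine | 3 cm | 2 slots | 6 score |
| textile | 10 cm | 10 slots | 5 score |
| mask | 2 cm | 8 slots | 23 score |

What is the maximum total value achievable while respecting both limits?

130 score

Feasible sets respecting both limits:
- fossil+coin tray+amulet+mask: length 16, insurance slots 32, value 130
- fossil+coin tray+amulet+figurine: length 17, insurance slots 26, value 113
- fossil+coin tray+amulet: length 14, insurance slots 24, value 107
- coin tray+amulet+figurine+mask: length 12, insurance slots 23, value 107
Best: 130 score.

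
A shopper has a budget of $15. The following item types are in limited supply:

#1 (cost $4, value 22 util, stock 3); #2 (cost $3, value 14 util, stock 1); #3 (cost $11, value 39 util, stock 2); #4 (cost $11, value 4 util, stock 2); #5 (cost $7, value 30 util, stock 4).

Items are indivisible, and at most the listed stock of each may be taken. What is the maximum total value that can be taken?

Best selections within cost 15 and stock limits:
- 3×#1 + 1×#2: cost 15, value 80
- 2×#1 + 1×#5: cost 15, value 74
- 3×#1: cost 12, value 66
- 1×#1 + 1×#2 + 1×#5: cost 14, value 66
Best: 80 util.

80 util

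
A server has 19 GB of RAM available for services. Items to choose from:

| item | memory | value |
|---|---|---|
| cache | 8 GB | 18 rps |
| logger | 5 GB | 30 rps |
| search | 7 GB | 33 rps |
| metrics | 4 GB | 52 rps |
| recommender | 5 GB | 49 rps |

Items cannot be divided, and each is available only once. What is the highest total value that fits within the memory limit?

Check high-value combinations within 19 GB:
- search+metrics+recommender: memory 7+4+5=16, value 33+52+49=134
- logger+metrics+recommender: memory 5+4+5=14, value 30+52+49=131
- cache+metrics+recommender: memory 8+4+5=17, value 18+52+49=119
Best: 134 rps.

134 rps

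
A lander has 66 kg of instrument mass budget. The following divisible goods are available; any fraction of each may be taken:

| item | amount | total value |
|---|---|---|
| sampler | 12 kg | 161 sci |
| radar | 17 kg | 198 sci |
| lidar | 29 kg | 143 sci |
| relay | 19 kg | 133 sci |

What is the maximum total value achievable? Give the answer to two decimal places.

580.76

Take in order of value per unit:
- sampler (161/12 per unit): all 12 → value 161, running total 161.00
- radar (198/17 per unit): all 17 → value 198, running total 359.00
- relay (133/19 per unit): all 19 → value 133, running total 492.00
- lidar (143/29 per unit): 18 of 29 → value 18×143/29 = 88.7586, running total 580.76
Total 580.76.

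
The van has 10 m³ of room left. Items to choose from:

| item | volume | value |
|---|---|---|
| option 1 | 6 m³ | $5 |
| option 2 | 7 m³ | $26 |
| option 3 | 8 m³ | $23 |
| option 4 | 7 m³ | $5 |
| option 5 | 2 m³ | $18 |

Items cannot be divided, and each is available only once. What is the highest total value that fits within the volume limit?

Check high-value combinations within 10 m³:
- option 2+option 5: volume 7+2=9, value 26+18=44
- option 3+option 5: volume 8+2=10, value 23+18=41
- option 2: volume 7, value 26
- option 3: volume 8, value 23
- option 1+option 5: volume 6+2=8, value 5+18=23
Best: $44.

$44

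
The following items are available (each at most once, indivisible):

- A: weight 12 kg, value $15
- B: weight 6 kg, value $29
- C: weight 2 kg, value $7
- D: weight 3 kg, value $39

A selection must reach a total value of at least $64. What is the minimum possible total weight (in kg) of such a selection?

Subsets with value ≥ 64, sorted by total weight:
- B+D: weight 9, value 68
- B+C+D: weight 11, value 75
- A+B+D: weight 21, value 83
Minimum weight: 9 kg.

9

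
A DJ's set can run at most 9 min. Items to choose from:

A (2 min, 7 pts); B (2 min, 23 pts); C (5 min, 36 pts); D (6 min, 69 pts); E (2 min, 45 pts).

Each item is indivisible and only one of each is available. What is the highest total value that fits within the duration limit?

114 pts

This is a 0/1 knapsack; check combinations near the capacity.
- D+E: duration 6+2=8, value 69+45=114
- B+C+E: duration 2+5+2=9, value 23+36+45=104
- B+D: duration 2+6=8, value 23+69=92
- A+C+E: duration 2+5+2=9, value 7+36+45=88
- C+E: duration 5+2=7, value 36+45=81
Best: 114 pts.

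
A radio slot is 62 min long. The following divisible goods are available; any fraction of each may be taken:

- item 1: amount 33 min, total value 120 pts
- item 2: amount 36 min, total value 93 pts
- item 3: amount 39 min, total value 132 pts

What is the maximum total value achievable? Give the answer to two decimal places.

218.15

Take in order of value per unit:
- item 1 (120/33 per unit): all 33 → value 120, running total 120.00
- item 3 (132/39 per unit): 29 of 39 → value 29×132/39 = 98.1538, running total 218.15
Total 218.15.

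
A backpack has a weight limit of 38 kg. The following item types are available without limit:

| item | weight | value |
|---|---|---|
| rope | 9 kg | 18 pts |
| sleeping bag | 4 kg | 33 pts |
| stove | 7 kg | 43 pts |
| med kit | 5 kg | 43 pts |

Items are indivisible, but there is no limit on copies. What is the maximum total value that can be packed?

Best value-per-unit is med kit at 43/5; filling with it alone gives 7×43 = 301.
Optimal mix: 2×sleeping bag + 6×med kit → weight 38, value 324.

324 pts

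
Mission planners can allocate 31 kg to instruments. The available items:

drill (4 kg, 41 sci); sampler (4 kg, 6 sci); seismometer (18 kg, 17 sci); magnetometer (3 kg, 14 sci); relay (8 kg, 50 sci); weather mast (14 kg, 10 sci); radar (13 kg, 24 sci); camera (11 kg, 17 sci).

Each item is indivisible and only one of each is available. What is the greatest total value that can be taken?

Check high-value combinations within 31 kg:
- drill+magnetometer+relay+radar: mass 4+3+8+13=28, value 41+14+50+24=129
- drill+sampler+magnetometer+relay+camera: mass 4+4+3+8+11=30, value 41+6+14+50+17=128
- drill+magnetometer+relay+camera: mass 4+3+8+11=26, value 41+14+50+17=122
Best: 129 sci.

129 sci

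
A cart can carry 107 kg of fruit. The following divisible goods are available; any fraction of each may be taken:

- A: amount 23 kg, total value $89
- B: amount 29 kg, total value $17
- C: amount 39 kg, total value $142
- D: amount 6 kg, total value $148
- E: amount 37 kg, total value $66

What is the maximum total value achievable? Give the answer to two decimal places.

446.17

Take in order of value per unit:
- D (148/6 per unit): all 6 → value 148, running total 148.00
- A (89/23 per unit): all 23 → value 89, running total 237.00
- C (142/39 per unit): all 39 → value 142, running total 379.00
- E (66/37 per unit): all 37 → value 66, running total 445.00
- B (17/29 per unit): 2 of 29 → value 2×17/29 = 1.1724, running total 446.17
Total 446.17.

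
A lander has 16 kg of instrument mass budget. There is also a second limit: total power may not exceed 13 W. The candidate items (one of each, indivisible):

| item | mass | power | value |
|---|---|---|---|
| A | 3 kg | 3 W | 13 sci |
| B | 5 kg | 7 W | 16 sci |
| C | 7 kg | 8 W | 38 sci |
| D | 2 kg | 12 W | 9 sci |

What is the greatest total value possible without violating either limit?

51 sci

Feasible sets respecting both limits:
- A+C: mass 10, power 11, value 51
- C: mass 7, power 8, value 38
- A+B: mass 8, power 10, value 29
Best: 51 sci.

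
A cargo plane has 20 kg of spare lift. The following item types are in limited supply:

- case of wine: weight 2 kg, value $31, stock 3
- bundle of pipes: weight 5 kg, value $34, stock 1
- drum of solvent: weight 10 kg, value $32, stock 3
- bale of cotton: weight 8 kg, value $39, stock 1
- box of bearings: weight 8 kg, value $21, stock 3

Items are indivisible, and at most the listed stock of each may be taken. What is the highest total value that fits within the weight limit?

Best selections within weight 20 and stock limits:
- 3×case of wine + 1×bundle of pipes + 1×bale of cotton: weight 19, value 166
- 3×case of wine + 1×bundle of pipes + 1×box of bearings: weight 19, value 148
- 2×case of wine + 1×bundle of pipes + 1×bale of cotton: weight 17, value 135
- 3×case of wine + 1×bale of cotton: weight 14, value 132
Best: $166.

$166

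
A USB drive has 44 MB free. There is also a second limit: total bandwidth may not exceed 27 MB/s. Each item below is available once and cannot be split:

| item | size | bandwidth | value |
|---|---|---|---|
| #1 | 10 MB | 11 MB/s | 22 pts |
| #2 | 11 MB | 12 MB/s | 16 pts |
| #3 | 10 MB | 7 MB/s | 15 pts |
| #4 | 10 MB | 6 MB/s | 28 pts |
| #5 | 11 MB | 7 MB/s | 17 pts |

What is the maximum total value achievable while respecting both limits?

Feasible sets respecting both limits:
- #1+#4+#5: size 31, bandwidth 24, value 67
- #1+#3+#4: size 30, bandwidth 24, value 65
- #2+#4+#5: size 32, bandwidth 25, value 61
- #3+#4+#5: size 31, bandwidth 20, value 60
Best: 67 pts.

67 pts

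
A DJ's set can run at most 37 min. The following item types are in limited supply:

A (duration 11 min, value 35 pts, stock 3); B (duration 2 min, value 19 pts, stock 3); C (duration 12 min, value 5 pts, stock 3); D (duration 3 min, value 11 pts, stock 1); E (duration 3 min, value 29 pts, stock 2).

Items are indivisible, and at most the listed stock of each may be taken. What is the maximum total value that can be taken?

196 pts

Best selections within duration 37 and stock limits:
- 2×A + 3×B + 1×D + 2×E: duration 37, value 196
- 2×A + 3×B + 2×E: duration 34, value 185
- 2×A + 2×B + 1×D + 2×E: duration 35, value 177
- 2×A + 3×B + 1×D + 1×E: duration 34, value 167
Best: 196 pts.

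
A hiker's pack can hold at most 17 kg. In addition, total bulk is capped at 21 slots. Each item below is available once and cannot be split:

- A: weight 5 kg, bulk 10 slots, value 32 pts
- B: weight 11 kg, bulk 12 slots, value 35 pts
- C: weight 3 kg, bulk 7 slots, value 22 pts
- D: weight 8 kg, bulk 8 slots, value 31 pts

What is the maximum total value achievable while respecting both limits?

63 pts

Feasible sets respecting both limits:
- A+D: weight 13, bulk 18, value 63
- B+C: weight 14, bulk 19, value 57
- A+C: weight 8, bulk 17, value 54
Best: 63 pts.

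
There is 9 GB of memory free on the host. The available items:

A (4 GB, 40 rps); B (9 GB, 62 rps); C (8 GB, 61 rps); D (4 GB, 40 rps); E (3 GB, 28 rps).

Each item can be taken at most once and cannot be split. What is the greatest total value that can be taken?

80 rps

Check high-value combinations within 9 GB:
- A+D: memory 4+4=8, value 40+40=80
- A+E: memory 4+3=7, value 40+28=68
- D+E: memory 4+3=7, value 40+28=68
- B: memory 9, value 62
- C: memory 8, value 61
Best: 80 rps.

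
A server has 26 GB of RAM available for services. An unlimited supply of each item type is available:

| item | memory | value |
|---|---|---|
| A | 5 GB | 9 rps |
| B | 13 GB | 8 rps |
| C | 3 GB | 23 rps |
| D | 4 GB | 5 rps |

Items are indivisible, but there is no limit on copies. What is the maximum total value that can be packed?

184 rps

Best value-per-unit is C at 23/3, and filling with it alone uses memory 8×3=24. No mix of the others beats 8×23 = 184.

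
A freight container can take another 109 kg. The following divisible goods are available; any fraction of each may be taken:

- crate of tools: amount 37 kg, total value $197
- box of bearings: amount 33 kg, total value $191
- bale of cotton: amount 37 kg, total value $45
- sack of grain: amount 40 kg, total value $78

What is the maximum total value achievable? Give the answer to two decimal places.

Take in order of value per unit:
- box of bearings (191/33 per unit): all 33 → value 191, running total 191.00
- crate of tools (197/37 per unit): all 37 → value 197, running total 388.00
- sack of grain (78/40 per unit): 39 of 40 → value 39×78/40 = 76.0500, running total 464.05
Total 464.05.

464.05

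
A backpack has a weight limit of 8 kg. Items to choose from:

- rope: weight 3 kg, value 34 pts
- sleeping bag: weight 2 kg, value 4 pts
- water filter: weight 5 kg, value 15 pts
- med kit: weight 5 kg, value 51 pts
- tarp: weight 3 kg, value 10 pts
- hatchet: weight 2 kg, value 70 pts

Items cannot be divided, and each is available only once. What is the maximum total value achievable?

This is a 0/1 knapsack; check combinations near the capacity.
- med kit+hatchet: weight 5+2=7, value 51+70=121
- rope+tarp+hatchet: weight 3+3+2=8, value 34+10+70=114
- rope+sleeping bag+hatchet: weight 3+2+2=7, value 34+4+70=108
Best: 121 pts.

121 pts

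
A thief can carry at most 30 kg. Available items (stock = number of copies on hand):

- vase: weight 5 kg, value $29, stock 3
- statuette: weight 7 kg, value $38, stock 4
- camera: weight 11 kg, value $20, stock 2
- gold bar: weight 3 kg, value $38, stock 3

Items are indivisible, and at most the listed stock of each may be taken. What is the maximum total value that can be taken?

Best selections within weight 30 and stock limits:
- 3×statuette + 3×gold bar: weight 30, value 228
- 1×vase + 2×statuette + 3×gold bar: weight 28, value 219
- 2×vase + 1×statuette + 3×gold bar: weight 26, value 210
Best: $228.

$228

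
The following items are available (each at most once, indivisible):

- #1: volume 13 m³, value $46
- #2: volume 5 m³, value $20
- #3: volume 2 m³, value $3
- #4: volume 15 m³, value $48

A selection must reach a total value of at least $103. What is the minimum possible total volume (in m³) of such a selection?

33

Subsets with value ≥ 103, sorted by total volume:
- #1+#2+#4: volume 33, value 114
- #1+#2+#3+#4: volume 35, value 117
Minimum volume: 33 m³.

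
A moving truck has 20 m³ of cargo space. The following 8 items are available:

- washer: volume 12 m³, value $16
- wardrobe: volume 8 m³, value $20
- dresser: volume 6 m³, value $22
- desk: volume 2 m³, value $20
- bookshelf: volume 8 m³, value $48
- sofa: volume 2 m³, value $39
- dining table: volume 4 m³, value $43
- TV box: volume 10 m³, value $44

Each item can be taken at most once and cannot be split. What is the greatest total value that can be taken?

Check high-value combinations within 20 m³:
- dresser+bookshelf+sofa+dining table: volume 6+8+2+4=20, value 22+48+39+43=152
- desk+bookshelf+sofa+dining table: volume 2+8+2+4=16, value 20+48+39+43=150
- desk+sofa+dining table+TV box: volume 2+2+4+10=18, value 20+39+43+44=146
Best: $152.

$152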